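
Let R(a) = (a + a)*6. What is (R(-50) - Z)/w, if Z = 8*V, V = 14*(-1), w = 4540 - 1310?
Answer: -244/1615 ≈ -0.15108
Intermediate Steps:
w = 3230
V = -14
Z = -112 (Z = 8*(-14) = -112)
R(a) = 12*a (R(a) = (2*a)*6 = 12*a)
(R(-50) - Z)/w = (12*(-50) - 1*(-112))/3230 = (-600 + 112)*(1/3230) = -488*1/3230 = -244/1615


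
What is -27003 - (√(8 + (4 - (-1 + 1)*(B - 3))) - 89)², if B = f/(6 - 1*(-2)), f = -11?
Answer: -34936 + 356*√3 ≈ -34319.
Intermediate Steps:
B = -11/8 (B = -11/(6 - 1*(-2)) = -11/(6 + 2) = -11/8 ≈ -1.3750)
-27003 - (√(8 + (4 - (-1 + 1)*(B - 3))) - 89)² = -27003 - (√(8 + (4 - (-1 + 1)*(-11/8 - 3))) - 89)² = -27003 - (√(8 + (4 - 0*(-35)/8)) - 89)² = -27003 - (√(8 + (4 - 1*0)) - 89)² = -27003 - (√(8 + (4 + 0)) - 89)² = -27003 - (√(8 + 4) - 89)² = -27003 - (√12 - 89)² = -27003 - (2*√3 - 89)² = -27003 - (-89 + 2*√3)²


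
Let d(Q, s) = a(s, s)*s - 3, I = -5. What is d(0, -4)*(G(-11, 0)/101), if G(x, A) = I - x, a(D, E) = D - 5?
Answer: 198/101 ≈ 1.9604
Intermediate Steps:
a(D, E) = -5 + D
G(x, A) = -5 - x
d(Q, s) = -3 + s*(-5 + s) (d(Q, s) = (-5 + s)*s - 3 = s*(-5 + s) - 3 = -3 + s*(-5 + s))
d(0, -4)*(G(-11, 0)/101) = (-3 - 4*(-5 - 4))*((-5 - 1*(-11))/101) = (-3 - 4*(-9))*((-5 + 11)*(1/101)) = (-3 + 36)*(6*(1/101)) = 33*(6/101) = 198/101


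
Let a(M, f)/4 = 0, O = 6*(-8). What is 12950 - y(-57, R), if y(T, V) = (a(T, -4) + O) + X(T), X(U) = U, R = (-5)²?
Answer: 13055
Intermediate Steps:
O = -48
R = 25
a(M, f) = 0 (a(M, f) = 4*0 = 0)
y(T, V) = -48 + T (y(T, V) = (0 - 48) + T = -48 + T)
12950 - y(-57, R) = 12950 - (-48 - 57) = 12950 - 1*(-105) = 12950 + 105 = 13055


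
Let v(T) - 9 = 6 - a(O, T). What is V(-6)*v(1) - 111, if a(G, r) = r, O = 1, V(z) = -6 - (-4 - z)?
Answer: -223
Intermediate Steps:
V(z) = -2 + z (V(z) = -6 + (4 + z) = -2 + z)
v(T) = 15 - T (v(T) = 9 + (6 - T) = 15 - T)
V(-6)*v(1) - 111 = (-2 - 6)*(15 - 1*1) - 111 = -8*(15 - 1) - 111 = -8*14 - 111 = -112 - 111 = -223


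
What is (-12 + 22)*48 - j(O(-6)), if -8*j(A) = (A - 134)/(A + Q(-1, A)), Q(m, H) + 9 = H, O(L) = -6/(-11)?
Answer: 83887/174 ≈ 482.11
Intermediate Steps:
O(L) = 6/11 (O(L) = -6*(-1/11) = 6/11)
Q(m, H) = -9 + H
j(A) = -(-134 + A)/(8*(-9 + 2*A)) (j(A) = -(A - 134)/(8*(A + (-9 + A))) = -(-134 + A)/(8*(-9 + 2*A)))
(-12 + 22)*48 - j(O(-6)) = (-12 + 22)*48 - (134 - 1*6/11)/(8*(-9 + 2*(6/11))) = 10*48 - (134 - 6/11)/(8*(-9 + 12/11)) = 480 - 1468/(8*(-87/11)*11) = 480 - (-11)*1468/(8*87*11) = 480 - 1*(-367/174) = 480 + 367/174 = 83887/174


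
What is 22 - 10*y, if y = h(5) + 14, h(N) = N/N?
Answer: -128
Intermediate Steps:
h(N) = 1
y = 15 (y = 1 + 14 = 15)
22 - 10*y = 22 - 10*15 = 22 - 150 = -128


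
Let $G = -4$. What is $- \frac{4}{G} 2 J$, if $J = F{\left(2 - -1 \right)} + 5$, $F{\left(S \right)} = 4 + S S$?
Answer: $36$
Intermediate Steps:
$F{\left(S \right)} = 4 + S^{2}$
$J = 18$ ($J = \left(4 + \left(2 - -1\right)^{2}\right) + 5 = \left(4 + \left(2 + 1\right)^{2}\right) + 5 = \left(4 + 3^{2}\right) + 5 = \left(4 + 9\right) + 5 = 13 + 5 = 18$)
$- \frac{4}{G} 2 J = - \frac{4}{-4} \cdot 2 \cdot 18 = \left(-4\right) \left(- \frac{1}{4}\right) 2 \cdot 18 = 1 \cdot 2 \cdot 18 = 2 \cdot 18 = 36$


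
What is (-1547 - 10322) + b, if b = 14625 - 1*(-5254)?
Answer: 8010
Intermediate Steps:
b = 19879 (b = 14625 + 5254 = 19879)
(-1547 - 10322) + b = (-1547 - 10322) + 19879 = -11869 + 19879 = 8010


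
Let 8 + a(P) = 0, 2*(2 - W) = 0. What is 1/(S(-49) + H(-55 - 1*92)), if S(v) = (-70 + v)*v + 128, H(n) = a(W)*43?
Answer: 1/5615 ≈ 0.00017809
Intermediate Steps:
W = 2 (W = 2 - ½*0 = 2 + 0 = 2)
a(P) = -8 (a(P) = -8 + 0 = -8)
H(n) = -344 (H(n) = -8*43 = -344)
S(v) = 128 + v*(-70 + v) (S(v) = v*(-70 + v) + 128 = 128 + v*(-70 + v))
1/(S(-49) + H(-55 - 1*92)) = 1/((128 + (-49)² - 70*(-49)) - 344) = 1/((128 + 2401 + 3430) - 344) = 1/(5959 - 344) = 1/5615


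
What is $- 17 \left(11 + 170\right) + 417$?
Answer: $-2660$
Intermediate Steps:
$- 17 \left(11 + 170\right) + 417 = \left(-17\right) 181 + 417 = -3077 + 417 = -2660$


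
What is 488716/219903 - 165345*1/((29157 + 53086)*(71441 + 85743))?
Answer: 6317734026732257/2842748470119936 ≈ 2.2224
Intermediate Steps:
488716/219903 - 165345*1/((29157 + 53086)*(71441 + 85743)) = 488716*(1/219903) - 165345/(157184*82243) = 488716/219903 - 165345/12927283712 = 6317734026732257/2842748470119936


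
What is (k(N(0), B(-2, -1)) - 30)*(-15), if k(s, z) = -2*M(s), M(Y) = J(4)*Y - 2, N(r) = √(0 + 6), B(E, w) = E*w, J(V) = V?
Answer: 390 + 120*√6 ≈ 683.94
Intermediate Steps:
N(r) = √6
M(Y) = -2 + 4*Y (M(Y) = 4*Y - 2 = -2 + 4*Y)
k(s, z) = 4 - 8*s (k(s, z) = -2*(-2 + 4*s) = 4 - 8*s)
(k(N(0), B(-2, -1)) - 30)*(-15) = ((4 - 8*√6) - 30)*(-15) = (-26 - 8*√6)*(-15) = 390 + 120*√6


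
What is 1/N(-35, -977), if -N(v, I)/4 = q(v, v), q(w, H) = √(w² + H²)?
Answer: -√2/280 ≈ -0.0050508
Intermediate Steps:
q(w, H) = √(H² + w²)
N(v, I) = -4*√2*√(v²) (N(v, I) = -4*√(v² + v²) = -4*√2*√(v²))
1/N(-35, -977) = 1/(-4*√2*√((-35)²)) = 1/(-4*√2*√1225) = 1/(-4*√2*35) = 1/(-140*√2) = -√2/280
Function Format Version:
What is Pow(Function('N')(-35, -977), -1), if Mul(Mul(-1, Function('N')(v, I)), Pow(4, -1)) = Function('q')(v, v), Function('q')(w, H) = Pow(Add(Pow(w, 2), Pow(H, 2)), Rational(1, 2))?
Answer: Mul(Rational(-1, 280), Pow(2, Rational(1, 2))) ≈ -0.0050508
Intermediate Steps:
Function('q')(w, H) = Pow(Add(Pow(H, 2), Pow(w, 2)), Rational(1, 2))
Function('N')(v, I) = Mul(-4, Pow(2, Rational(1, 2)), Pow(Pow(v, 2), Rational(1, 2))) (Function('N')(v, I) = Mul(-4, Pow(Add(Pow(v, 2), Pow(v, 2)), Rational(1, 2))) = Mul(-4, Pow(Mul(2, Pow(v, 2)), Rational(1, 2))) = Mul(-4, Mul(Pow(2, Rational(1, 2)), Pow(Pow(v, 2), Rational(1, 2)))) = Mul(-4, Pow(2, Rational(1, 2)), Pow(Pow(v, 2), Rational(1, 2))))
Pow(Function('N')(-35, -977), -1) = Pow(Mul(-4, Pow(2, Rational(1, 2)), Pow(Pow(-35, 2), Rational(1, 2))), -1) = Pow(Mul(-4, Pow(2, Rational(1, 2)), Pow(1225, Rational(1, 2))), -1) = Pow(Mul(-4, Pow(2, Rational(1, 2)), 35), -1) = Pow(Mul(-140, Pow(2, Rational(1, 2))), -1) = Mul(Rational(-1, 280), Pow(2, Rational(1, 2)))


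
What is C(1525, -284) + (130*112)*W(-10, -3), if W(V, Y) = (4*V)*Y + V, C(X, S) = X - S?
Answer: 1603409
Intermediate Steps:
W(V, Y) = V + 4*V*Y (W(V, Y) = 4*V*Y + V = V + 4*V*Y)
C(1525, -284) + (130*112)*W(-10, -3) = (1525 - 1*(-284)) + (130*112)*(-10*(1 + 4*(-3))) = (1525 + 284) + 14560*(-10*(1 - 12)) = 1809 + 14560*(-10*(-11)) = 1809 + 14560*110 = 1809 + 1601600 = 1603409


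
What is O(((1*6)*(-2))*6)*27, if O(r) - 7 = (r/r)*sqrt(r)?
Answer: 189 + 162*I*sqrt(2) ≈ 189.0 + 229.1*I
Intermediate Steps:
O(r) = 7 + sqrt(r) (O(r) = 7 + (r/r)*sqrt(r) = 7 + 1*sqrt(r) = 7 + sqrt(r))
O(((1*6)*(-2))*6)*27 = (7 + sqrt(((1*6)*(-2))*6))*27 = (7 + sqrt((6*(-2))*6))*27 = (7 + sqrt(-12*6))*27 = (7 + sqrt(-72))*27 = (7 + 6*I*sqrt(2))*27 = 189 + 162*I*sqrt(2)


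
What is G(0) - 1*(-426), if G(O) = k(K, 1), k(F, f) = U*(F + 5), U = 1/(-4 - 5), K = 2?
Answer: 3827/9 ≈ 425.22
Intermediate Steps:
U = -⅑ (U = 1/(-9) = -⅑ ≈ -0.11111)
k(F, f) = -5/9 - F/9 (k(F, f) = -(F + 5)/9 = -(5 + F)/9 = -5/9 - F/9)
G(O) = -7/9 (G(O) = -5/9 - ⅑*2 = -5/9 - 2/9 = -7/9)
G(0) - 1*(-426) = -7/9 - 1*(-426) = -7/9 + 426 = 3827/9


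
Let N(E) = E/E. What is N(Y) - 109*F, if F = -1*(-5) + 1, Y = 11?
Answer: -653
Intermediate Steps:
N(E) = 1
F = 6 (F = 5 + 1 = 6)
N(Y) - 109*F = 1 - 109*6 = 1 - 654 = -653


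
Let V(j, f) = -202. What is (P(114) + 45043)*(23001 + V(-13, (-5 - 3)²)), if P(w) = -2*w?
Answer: 1021737185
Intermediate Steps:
(P(114) + 45043)*(23001 + V(-13, (-5 - 3)²)) = (-2*114 + 45043)*(23001 - 202) = (-228 + 45043)*22799 = 44815*22799 = 1021737185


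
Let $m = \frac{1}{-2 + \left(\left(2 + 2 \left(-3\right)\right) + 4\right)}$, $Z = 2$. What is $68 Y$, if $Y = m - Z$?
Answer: $-170$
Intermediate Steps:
$m = - \frac{1}{2}$ ($m = \frac{1}{-2 + \left(\left(2 - 6\right) + 4\right)} = \frac{1}{-2 + \left(-4 + 4\right)} = \frac{1}{-2 + 0} = \frac{1}{-2} = - \frac{1}{2} \approx -0.5$)
$Y = - \frac{5}{2}$ ($Y = - \frac{1}{2} - 2 = - \frac{5}{2} \approx -2.5$)
$68 Y = 68 \left(- \frac{5}{2}\right) = -170$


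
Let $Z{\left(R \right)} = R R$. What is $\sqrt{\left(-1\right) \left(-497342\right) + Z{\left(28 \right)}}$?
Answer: $\sqrt{498126} \approx 705.78$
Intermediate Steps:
$Z{\left(R \right)} = R^{2}$
$\sqrt{\left(-1\right) \left(-497342\right) + Z{\left(28 \right)}} = \sqrt{\left(-1\right) \left(-497342\right) + 28^{2}} = \sqrt{497342 + 784} = \sqrt{498126}$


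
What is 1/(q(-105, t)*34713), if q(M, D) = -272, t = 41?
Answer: -1/9441936 ≈ -1.0591e-7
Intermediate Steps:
1/(q(-105, t)*34713) = 1/(-272*34713) = -1/272*1/34713 = -1/9441936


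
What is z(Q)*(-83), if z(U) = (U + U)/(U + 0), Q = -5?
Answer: -166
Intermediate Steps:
z(U) = 2 (z(U) = (2*U)/U = 2)
z(Q)*(-83) = 2*(-83) = -166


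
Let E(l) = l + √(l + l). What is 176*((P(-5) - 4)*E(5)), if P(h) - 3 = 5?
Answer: 3520 + 704*√10 ≈ 5746.2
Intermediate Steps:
E(l) = l + √2*√l (E(l) = l + √(2*l) = l + √2*√l)
P(h) = 8 (P(h) = 3 + 5 = 8)
176*((P(-5) - 4)*E(5)) = 176*((8 - 4)*(5 + √2*√5)) = 176*(4*(5 + √10)) = 176*(20 + 4*√10) = 3520 + 704*√10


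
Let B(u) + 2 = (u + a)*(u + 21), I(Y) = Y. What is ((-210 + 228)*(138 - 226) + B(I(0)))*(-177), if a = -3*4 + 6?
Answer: 303024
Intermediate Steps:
a = -6 (a = -12 + 6 = -6)
B(u) = -2 + (-6 + u)*(21 + u) (B(u) = -2 + (u - 6)*(u + 21) = -2 + (-6 + u)*(21 + u))
((-210 + 228)*(138 - 226) + B(I(0)))*(-177) = ((-210 + 228)*(138 - 226) + (-128 + 0² + 15*0))*(-177) = (18*(-88) + (-128 + 0 + 0))*(-177) = (-1584 - 128)*(-177) = -1712*(-177) = 303024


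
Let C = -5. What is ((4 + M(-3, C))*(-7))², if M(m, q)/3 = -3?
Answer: 1225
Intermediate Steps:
M(m, q) = -9 (M(m, q) = 3*(-3) = -9)
((4 + M(-3, C))*(-7))² = ((4 - 9)*(-7))² = (-5*(-7))² = 35² = 1225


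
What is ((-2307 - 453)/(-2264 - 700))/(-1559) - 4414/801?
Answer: -1699896452/308443473 ≈ -5.5112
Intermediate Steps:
((-2307 - 453)/(-2264 - 700))/(-1559) - 4414/801 = -2760/(-2964)*(-1/1559) - 4414*1/801 = -2760*(-1/2964)*(-1/1559) - 4414/801 = (230/247)*(-1/1559) - 4414/801 = -230/385073 - 4414/801 = -1699896452/308443473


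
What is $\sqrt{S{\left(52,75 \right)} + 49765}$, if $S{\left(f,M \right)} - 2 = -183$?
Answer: $4 \sqrt{3099} \approx 222.67$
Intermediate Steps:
$S{\left(f,M \right)} = -181$ ($S{\left(f,M \right)} = 2 - 183 = -181$)
$\sqrt{S{\left(52,75 \right)} + 49765} = \sqrt{-181 + 49765} = \sqrt{49584} = 4 \sqrt{3099}$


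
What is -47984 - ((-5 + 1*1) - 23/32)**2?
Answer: -49158417/1024 ≈ -48006.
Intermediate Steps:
-47984 - ((-5 + 1*1) - 23/32)**2 = -47984 - ((-5 + 1) - 23*1/32)**2 = -47984 - (-4 - 23/32)**2 = -47984 - (-151/32)**2 = -47984 - 1*22801/1024 = -47984 - 22801/1024 = -49158417/1024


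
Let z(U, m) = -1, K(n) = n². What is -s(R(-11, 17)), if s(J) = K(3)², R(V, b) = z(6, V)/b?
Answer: -81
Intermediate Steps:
R(V, b) = -1/b
s(J) = 81 (s(J) = (3²)² = 9² = 81)
-s(R(-11, 17)) = -1*81 = -81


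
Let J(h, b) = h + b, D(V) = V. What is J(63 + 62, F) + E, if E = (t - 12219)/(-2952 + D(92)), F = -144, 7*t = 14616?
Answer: -4019/260 ≈ -15.458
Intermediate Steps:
t = 2088 (t = (⅐)*14616 = 2088)
J(h, b) = b + h
E = 921/260 (E = (2088 - 12219)/(-2952 + 92) = -10131/(-2860) = -10131*(-1/2860) = 921/260 ≈ 3.5423)
J(63 + 62, F) + E = (-144 + (63 + 62)) + 921/260 = (-144 + 125) + 921/260 = -19 + 921/260 = -4019/260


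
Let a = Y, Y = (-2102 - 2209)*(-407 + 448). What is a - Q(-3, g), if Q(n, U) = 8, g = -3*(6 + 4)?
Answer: -176759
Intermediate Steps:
g = -30 (g = -3*10 = -30)
Y = -176751 (Y = -4311*41 = -176751)
a = -176751
a - Q(-3, g) = -176751 - 1*8 = -176751 - 8 = -176759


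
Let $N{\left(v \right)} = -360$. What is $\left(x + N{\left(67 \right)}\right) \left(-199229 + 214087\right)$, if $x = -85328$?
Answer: $-1273152304$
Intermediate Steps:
$\left(x + N{\left(67 \right)}\right) \left(-199229 + 214087\right) = \left(-85328 - 360\right) \left(-199229 + 214087\right) = \left(-85688\right) 14858 = -1273152304$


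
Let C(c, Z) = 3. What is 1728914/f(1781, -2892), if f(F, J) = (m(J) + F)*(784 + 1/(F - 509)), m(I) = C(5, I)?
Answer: 24990666/20216957 ≈ 1.2361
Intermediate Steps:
m(I) = 3
f(F, J) = (3 + F)*(784 + 1/(-509 + F)) (f(F, J) = (3 + F)*(784 + 1/(F - 509)) = (3 + F)*(784 + 1/(-509 + F)))
1728914/f(1781, -2892) = 1728914/(((-1197165 - 396703*1781 + 784*1781²)/(-509 + 1781))) = 1728914/(((-1197165 - 706528043 + 784*3171961)/1272)) = 1728914/(((-1197165 - 706528043 + 2486817424)/1272)) = 1728914/(((1/1272)*1779092216)) = 1728914/(222386527/159) = 1728914*(159/222386527) = 24990666/20216957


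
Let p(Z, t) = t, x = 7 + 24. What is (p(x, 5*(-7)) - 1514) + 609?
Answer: -940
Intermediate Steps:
x = 31
(p(x, 5*(-7)) - 1514) + 609 = (5*(-7) - 1514) + 609 = (-35 - 1514) + 609 = -1549 + 609 = -940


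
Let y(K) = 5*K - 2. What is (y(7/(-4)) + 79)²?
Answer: 74529/16 ≈ 4658.1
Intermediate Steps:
y(K) = -2 + 5*K
(y(7/(-4)) + 79)² = ((-2 + 5*(7/(-4))) + 79)² = ((-2 + 5*(7*(-¼))) + 79)² = ((-2 + 5*(-7/4)) + 79)² = ((-2 - 35/4) + 79)² = (-43/4 + 79)² = (273/4)² = 74529/16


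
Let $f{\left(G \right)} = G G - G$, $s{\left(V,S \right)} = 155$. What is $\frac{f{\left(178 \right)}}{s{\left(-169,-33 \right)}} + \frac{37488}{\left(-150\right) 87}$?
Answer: $\frac{13511422}{67425} \approx 200.39$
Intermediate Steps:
$f{\left(G \right)} = G^{2} - G$
$\frac{f{\left(178 \right)}}{s{\left(-169,-33 \right)}} + \frac{37488}{\left(-150\right) 87} = \frac{178 \left(-1 + 178\right)}{155} + \frac{37488}{\left(-150\right) 87} = 178 \cdot 177 \cdot \frac{1}{155} + \frac{37488}{-13050} = 31506 \cdot \frac{1}{155} + 37488 \left(- \frac{1}{13050}\right) = \frac{31506}{155} - \frac{6248}{2175} = \frac{13511422}{67425}$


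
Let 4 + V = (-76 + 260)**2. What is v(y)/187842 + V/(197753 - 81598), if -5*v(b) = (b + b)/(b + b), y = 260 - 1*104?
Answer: 489138781/1678368270 ≈ 0.29144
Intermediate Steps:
y = 156 (y = 260 - 104 = 156)
v(b) = -1/5 (v(b) = -(b + b)/(5*(b + b)) = -2*b/(5*(2*b)) = -2*b*1/(2*b)/5 = -1/5*1 = -1/5)
V = 33852 (V = -4 + (-76 + 260)**2 = -4 + 184**2 = -4 + 33856 = 33852)
v(y)/187842 + V/(197753 - 81598) = -1/5/187842 + 33852/(197753 - 81598) = -1/5*1/187842 + 33852/116155 = -1/939210 + 33852*(1/116155) = -1/939210 + 2604/8935 = 489138781/1678368270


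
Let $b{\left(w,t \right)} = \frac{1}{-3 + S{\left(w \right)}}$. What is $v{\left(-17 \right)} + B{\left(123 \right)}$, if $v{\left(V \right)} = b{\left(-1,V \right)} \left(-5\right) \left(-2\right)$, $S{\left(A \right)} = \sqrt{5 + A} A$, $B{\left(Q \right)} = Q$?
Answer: $121$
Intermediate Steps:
$S{\left(A \right)} = A \sqrt{5 + A}$
$b{\left(w,t \right)} = \frac{1}{-3 + w \sqrt{5 + w}}$
$v{\left(V \right)} = -2$ ($v{\left(V \right)} = \frac{1}{-3 - \sqrt{5 - 1}} \left(-5\right) \left(-2\right) = \frac{1}{-3 - \sqrt{4}} \left(-5\right) \left(-2\right) = \frac{1}{-3 - 2} \left(-5\right) \left(-2\right) = \frac{1}{-5} \left(-5\right) \left(-2\right) = \left(- \frac{1}{5}\right) \left(-5\right) \left(-2\right) = 1 \left(-2\right) = -2$)
$v{\left(-17 \right)} + B{\left(123 \right)} = -2 + 123 = 121$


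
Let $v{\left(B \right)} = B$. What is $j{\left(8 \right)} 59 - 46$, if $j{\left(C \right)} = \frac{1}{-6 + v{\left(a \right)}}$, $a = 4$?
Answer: $- \frac{151}{2} \approx -75.5$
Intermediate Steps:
$j{\left(C \right)} = - \frac{1}{2}$ ($j{\left(C \right)} = \frac{1}{-6 + 4} = \frac{1}{-2} = - \frac{1}{2}$)
$j{\left(8 \right)} 59 - 46 = \left(- \frac{1}{2}\right) 59 - 46 = - \frac{59}{2} - 46 = - \frac{151}{2}$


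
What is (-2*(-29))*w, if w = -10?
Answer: -580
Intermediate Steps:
(-2*(-29))*w = -2*(-29)*(-10) = 58*(-10) = -580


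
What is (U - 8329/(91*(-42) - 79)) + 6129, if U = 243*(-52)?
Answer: -25375478/3901 ≈ -6504.9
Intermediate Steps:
U = -12636
(U - 8329/(91*(-42) - 79)) + 6129 = (-12636 - 8329/(91*(-42) - 79)) + 6129 = (-12636 - 8329/(-3822 - 79)) + 6129 = (-12636 - 8329/(-3901)) + 6129 = (-12636 - 8329*(-1/3901)) + 6129 = (-12636 + 8329/3901) + 6129 = -49284707/3901 + 6129 = -25375478/3901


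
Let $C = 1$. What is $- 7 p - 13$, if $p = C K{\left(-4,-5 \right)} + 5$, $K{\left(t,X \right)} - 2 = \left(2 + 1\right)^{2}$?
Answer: $-125$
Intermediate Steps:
$K{\left(t,X \right)} = 11$ ($K{\left(t,X \right)} = 2 + \left(2 + 1\right)^{2} = 2 + 3^{2} = 2 + 9 = 11$)
$p = 16$ ($p = 1 \cdot 11 + 5 = 11 + 5 = 16$)
$- 7 p - 13 = \left(-7\right) 16 - 13 = -112 - 13 = -125$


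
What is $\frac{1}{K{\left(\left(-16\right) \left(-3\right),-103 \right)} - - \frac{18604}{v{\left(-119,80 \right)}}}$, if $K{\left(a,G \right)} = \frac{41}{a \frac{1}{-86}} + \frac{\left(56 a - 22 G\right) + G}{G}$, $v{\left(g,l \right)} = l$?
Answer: $\frac{12360}{1384253} \approx 0.008929$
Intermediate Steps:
$K{\left(a,G \right)} = - \frac{3526}{a} + \frac{- 21 G + 56 a}{G}$ ($K{\left(a,G \right)} = \frac{41}{a \left(- \frac{1}{86}\right)} + \frac{\left(- 22 G + 56 a\right) + G}{G} = \frac{41}{\left(- \frac{1}{86}\right) a} + \frac{- 21 G + 56 a}{G} = 41 \left(- \frac{86}{a}\right) + \frac{- 21 G + 56 a}{G} = - \frac{3526}{a} + \frac{- 21 G + 56 a}{G}$)
$\frac{1}{K{\left(\left(-16\right) \left(-3\right),-103 \right)} - - \frac{18604}{v{\left(-119,80 \right)}}} = \frac{1}{\left(-21 - \frac{3526}{\left(-16\right) \left(-3\right)} + \frac{56 \left(\left(-16\right) \left(-3\right)\right)}{-103}\right) - - \frac{18604}{80}} = \frac{1}{\left(-21 - \frac{3526}{48} + 56 \cdot 48 \left(- \frac{1}{103}\right)\right) - \left(-18604\right) \frac{1}{80}} = \frac{1}{\left(-21 - \frac{1763}{24} - \frac{2688}{103}\right) - - \frac{4651}{20}} = \frac{1}{\left(-21 - \frac{1763}{24} - \frac{2688}{103}\right) + \frac{4651}{20}} = \frac{1}{- \frac{298013}{2472} + \frac{4651}{20}} = \frac{1}{\frac{1384253}{12360}} = \frac{12360}{1384253}$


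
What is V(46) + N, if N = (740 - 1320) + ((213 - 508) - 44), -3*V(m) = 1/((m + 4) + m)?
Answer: -264673/288 ≈ -919.00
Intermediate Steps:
V(m) = -1/(3*(4 + 2*m)) (V(m) = -1/(3*((m + 4) + m)) = -1/(3*((4 + m) + m)) = -1/(3*(4 + 2*m)))
N = -919 (N = -580 + (-295 - 44) = -580 - 339 = -919)
V(46) + N = -1/(12 + 6*46) - 919 = -1/(12 + 276) - 919 = -1/288 - 919 = -264673/288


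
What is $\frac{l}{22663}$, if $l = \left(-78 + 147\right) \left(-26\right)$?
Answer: $- \frac{1794}{22663} \approx -0.07916$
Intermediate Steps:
$l = -1794$ ($l = 69 \left(-26\right) = -1794$)
$\frac{l}{22663} = - \frac{1794}{22663}$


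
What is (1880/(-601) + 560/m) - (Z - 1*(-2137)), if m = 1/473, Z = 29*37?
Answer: 157261790/601 ≈ 2.6167e+5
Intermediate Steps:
Z = 1073
m = 1/473 ≈ 0.0021142
(1880/(-601) + 560/m) - (Z - 1*(-2137)) = (1880/(-601) + 560/(1/473)) - (1073 - 1*(-2137)) = (1880*(-1/601) + 560*473) - (1073 + 2137) = (-1880/601 + 264880) - 1*3210 = 159191000/601 - 3210 = 157261790/601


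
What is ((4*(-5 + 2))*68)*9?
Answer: -7344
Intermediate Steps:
((4*(-5 + 2))*68)*9 = ((4*(-3))*68)*9 = -12*68*9 = -816*9 = -7344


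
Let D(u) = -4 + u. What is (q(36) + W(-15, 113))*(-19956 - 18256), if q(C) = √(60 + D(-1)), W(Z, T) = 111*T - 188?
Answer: -472109260 - 38212*√55 ≈ -4.7239e+8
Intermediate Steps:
W(Z, T) = -188 + 111*T
q(C) = √55 (q(C) = √(60 + (-4 - 1)) = √(60 - 5) = √55)
(q(36) + W(-15, 113))*(-19956 - 18256) = (√55 + (-188 + 111*113))*(-19956 - 18256) = (√55 + (-188 + 12543))*(-38212) = (√55 + 12355)*(-38212) = (12355 + √55)*(-38212) = -472109260 - 38212*√55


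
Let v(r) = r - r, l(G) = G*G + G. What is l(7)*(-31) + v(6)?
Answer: -1736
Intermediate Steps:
l(G) = G + G**2 (l(G) = G**2 + G = G + G**2)
v(r) = 0
l(7)*(-31) + v(6) = (7*(1 + 7))*(-31) + 0 = (7*8)*(-31) + 0 = 56*(-31) + 0 = -1736 + 0 = -1736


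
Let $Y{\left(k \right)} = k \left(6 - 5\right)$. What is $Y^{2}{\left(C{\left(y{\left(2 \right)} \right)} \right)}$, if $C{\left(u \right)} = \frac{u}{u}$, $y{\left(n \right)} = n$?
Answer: $1$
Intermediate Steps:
$C{\left(u \right)} = 1$
$Y{\left(k \right)} = k$ ($Y{\left(k \right)} = k 1 = k$)
$Y^{2}{\left(C{\left(y{\left(2 \right)} \right)} \right)} = 1^{2} = 1$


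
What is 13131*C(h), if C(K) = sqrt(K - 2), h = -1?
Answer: 13131*I*sqrt(3) ≈ 22744.0*I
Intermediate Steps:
C(K) = sqrt(-2 + K)
13131*C(h) = 13131*sqrt(-2 - 1) = 13131*sqrt(-3) = 13131*(I*sqrt(3)) = 13131*I*sqrt(3)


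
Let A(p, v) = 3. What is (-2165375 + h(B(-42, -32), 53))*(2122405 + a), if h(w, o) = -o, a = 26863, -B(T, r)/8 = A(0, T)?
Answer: -4654085106704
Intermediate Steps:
B(T, r) = -24 (B(T, r) = -8*3 = -24)
(-2165375 + h(B(-42, -32), 53))*(2122405 + a) = (-2165375 - 1*53)*(2122405 + 26863) = (-2165375 - 53)*2149268 = -2165428*2149268 = -4654085106704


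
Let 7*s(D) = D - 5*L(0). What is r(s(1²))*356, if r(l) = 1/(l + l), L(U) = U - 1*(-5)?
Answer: -623/12 ≈ -51.917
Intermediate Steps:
L(U) = 5 + U (L(U) = U + 5 = 5 + U)
s(D) = -25/7 + D/7 (s(D) = (D - 5*(5 + 0))/7 = (D - 5*5)/7 = (D - 25)/7 = (-25 + D)/7 = -25/7 + D/7)
r(l) = 1/(2*l)
r(s(1²))*356 = (1/(2*(-25/7 + (⅐)*1²)))*356 = (1/(2*(-25/7 + (⅐)*1)))*356 = (1/(2*(-25/7 + ⅐)))*356 = (1/(2*(-24/7)))*356 = ((½)*(-7/24))*356 = -7/48*356 = -623/12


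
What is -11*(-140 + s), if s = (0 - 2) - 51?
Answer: 2123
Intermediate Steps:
s = -53 (s = -2 - 51 = -53)
-11*(-140 + s) = -11*(-140 - 53) = -11*(-193) = 2123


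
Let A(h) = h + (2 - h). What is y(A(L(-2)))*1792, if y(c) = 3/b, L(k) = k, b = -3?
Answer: -1792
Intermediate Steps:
A(h) = 2
y(c) = -1 (y(c) = 3/(-3) = 3*(-1/3) = -1)
y(A(L(-2)))*1792 = -1*1792 = -1792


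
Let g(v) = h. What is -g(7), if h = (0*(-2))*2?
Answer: 0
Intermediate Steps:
h = 0 (h = 0*2 = 0)
g(v) = 0
-g(7) = -1*0 = 0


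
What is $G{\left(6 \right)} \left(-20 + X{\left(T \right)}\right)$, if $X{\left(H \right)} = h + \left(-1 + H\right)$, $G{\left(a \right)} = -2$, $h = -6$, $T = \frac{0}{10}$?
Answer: $54$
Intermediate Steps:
$T = 0$ ($T = 0 \cdot \frac{1}{10} = 0$)
$X{\left(H \right)} = -7 + H$ ($X{\left(H \right)} = -6 + \left(-1 + H\right) = -7 + H$)
$G{\left(6 \right)} \left(-20 + X{\left(T \right)}\right) = - 2 \left(-20 + \left(-7 + 0\right)\right) = - 2 \left(-20 - 7\right) = \left(-2\right) \left(-27\right) = 54$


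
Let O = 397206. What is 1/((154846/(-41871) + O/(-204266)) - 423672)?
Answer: -4276410843/1811819665268227 ≈ -2.3603e-6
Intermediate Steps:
1/((154846/(-41871) + O/(-204266)) - 423672) = 1/((154846/(-41871) + 397206/(-204266)) - 423672) = 1/((154846*(-1/41871) + 397206*(-1/204266)) - 423672) = 1/((-154846/41871 - 198603/102133) - 423672) = 1/(-24130592731/4276410843 - 423672) = 1/(-1811819665268227/4276410843) = -4276410843/1811819665268227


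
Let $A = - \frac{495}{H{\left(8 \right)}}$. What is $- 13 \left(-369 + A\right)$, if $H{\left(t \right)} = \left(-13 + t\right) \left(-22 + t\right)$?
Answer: $\frac{68445}{14} \approx 4888.9$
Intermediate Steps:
$H{\left(t \right)} = \left(-22 + t\right) \left(-13 + t\right)$
$A = - \frac{99}{14}$ ($A = - \frac{495}{286 + 8^{2} - 280} = - \frac{495}{286 + 64 - 280} = - \frac{495}{70} = \left(-495\right) \frac{1}{70} = - \frac{99}{14} \approx -7.0714$)
$- 13 \left(-369 + A\right) = - 13 \left(-369 - \frac{99}{14}\right) = \left(-13\right) \left(- \frac{5265}{14}\right) = \frac{68445}{14}$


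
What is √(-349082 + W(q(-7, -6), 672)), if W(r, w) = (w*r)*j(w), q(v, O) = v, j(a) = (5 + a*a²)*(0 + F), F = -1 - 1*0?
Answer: √1427496437830 ≈ 1.1948e+6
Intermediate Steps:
F = -1 (F = -1 + 0 = -1)
j(a) = -5 - a³ (j(a) = (5 + a*a²)*(0 - 1) = (5 + a³)*(-1) = -5 - a³)
W(r, w) = r*w*(-5 - w³) (W(r, w) = (w*r)*(-5 - w³) = (r*w)*(-5 - w³) = r*w*(-5 - w³))
√(-349082 + W(q(-7, -6), 672)) = √(-349082 - 1*(-7)*672*(5 + 672³)) = √(-349082 - 1*(-7)*672*(5 + 303464448)) = √(-349082 - 1*(-7)*672*303464453) = √(-349082 + 1427496786912) = √1427496437830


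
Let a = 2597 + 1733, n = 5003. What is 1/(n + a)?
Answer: 1/9333 ≈ 0.00010715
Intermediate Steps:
a = 4330
1/(n + a) = 1/(5003 + 4330) = 1/9333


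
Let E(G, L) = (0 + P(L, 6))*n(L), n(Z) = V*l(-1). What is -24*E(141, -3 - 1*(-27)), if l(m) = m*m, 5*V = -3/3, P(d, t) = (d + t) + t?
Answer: 864/5 ≈ 172.80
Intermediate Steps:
P(d, t) = d + 2*t
V = -⅕ (V = (-3/3)/5 = (-3*⅓)/5 = (⅕)*(-1) = -⅕ ≈ -0.20000)
l(m) = m²
n(Z) = -⅕ (n(Z) = -⅕*(-1)² = -⅕*1 = -⅕)
E(G, L) = -12/5 - L/5 (E(G, L) = (0 + (L + 2*6))*(-⅕) = (0 + (L + 12))*(-⅕) = (0 + (12 + L))*(-⅕) = (12 + L)*(-⅕) = -12/5 - L/5)
-24*E(141, -3 - 1*(-27)) = -24*(-12/5 - (-3 - 1*(-27))/5) = -24*(-12/5 - (-3 + 27)/5) = -24*(-12/5 - ⅕*24) = -24*(-12/5 - 24/5) = -24*(-36/5) = 864/5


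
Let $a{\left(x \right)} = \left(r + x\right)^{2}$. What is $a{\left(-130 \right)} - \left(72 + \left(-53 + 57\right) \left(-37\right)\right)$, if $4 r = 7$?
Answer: $\frac{264385}{16} \approx 16524.0$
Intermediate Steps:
$r = \frac{7}{4}$ ($r = \frac{1}{4} \cdot 7 = \frac{7}{4} \approx 1.75$)
$a{\left(x \right)} = \left(\frac{7}{4} + x\right)^{2}$
$a{\left(-130 \right)} - \left(72 + \left(-53 + 57\right) \left(-37\right)\right) = \frac{\left(7 + 4 \left(-130\right)\right)^{2}}{16} - \left(72 + \left(-53 + 57\right) \left(-37\right)\right) = \frac{\left(7 - 520\right)^{2}}{16} - \left(72 + 4 \left(-37\right)\right) = \frac{\left(-513\right)^{2}}{16} - \left(72 - 148\right) = \frac{1}{16} \cdot 263169 - -76 = \frac{263169}{16} + 76 = \frac{264385}{16}$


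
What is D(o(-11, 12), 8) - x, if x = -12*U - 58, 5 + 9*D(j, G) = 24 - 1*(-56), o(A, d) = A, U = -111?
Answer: -3797/3 ≈ -1265.7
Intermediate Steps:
D(j, G) = 25/3 (D(j, G) = -5/9 + (24 - 1*(-56))/9 = -5/9 + (24 + 56)/9 = -5/9 + (⅑)*80 = -5/9 + 80/9 = 25/3)
x = 1274 (x = -12*(-111) - 58 = 1332 - 58 = 1274)
D(o(-11, 12), 8) - x = 25/3 - 1*1274 = 25/3 - 1274 = -3797/3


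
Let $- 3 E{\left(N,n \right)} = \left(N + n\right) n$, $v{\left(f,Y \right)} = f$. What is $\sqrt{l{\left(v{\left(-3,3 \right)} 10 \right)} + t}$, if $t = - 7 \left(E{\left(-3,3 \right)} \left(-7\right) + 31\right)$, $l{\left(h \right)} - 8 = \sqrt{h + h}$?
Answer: $\sqrt{-209 + 2 i \sqrt{15}} \approx 0.26785 + 14.459 i$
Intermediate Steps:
$E{\left(N,n \right)} = - \frac{n \left(N + n\right)}{3}$ ($E{\left(N,n \right)} = - \frac{\left(N + n\right) n}{3} = - \frac{n \left(N + n\right)}{3}$)
$l{\left(h \right)} = 8 + \sqrt{2} \sqrt{h}$ ($l{\left(h \right)} = 8 + \sqrt{h + h} = 8 + \sqrt{2 h} = 8 + \sqrt{2} \sqrt{h}$)
$t = -217$ ($t = - 7 \left(\left(- \frac{1}{3}\right) 3 \left(-3 + 3\right) \left(-7\right) + 31\right) = - 7 \left(\left(- \frac{1}{3}\right) 3 \cdot 0 \left(-7\right) + 31\right) = - 7 \left(0 \left(-7\right) + 31\right) = - 7 \left(0 + 31\right) = \left(-7\right) 31 = -217$)
$\sqrt{l{\left(v{\left(-3,3 \right)} 10 \right)} + t} = \sqrt{\left(8 + \sqrt{2} \sqrt{\left(-3\right) 10}\right) - 217} = \sqrt{\left(8 + \sqrt{2} \sqrt{-30}\right) - 217} = \sqrt{\left(8 + \sqrt{2} i \sqrt{30}\right) - 217} = \sqrt{\left(8 + 2 i \sqrt{15}\right) - 217} = \sqrt{-209 + 2 i \sqrt{15}}$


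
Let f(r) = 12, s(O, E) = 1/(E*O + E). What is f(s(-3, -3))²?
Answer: 144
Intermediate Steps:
s(O, E) = 1/(E + E*O)
f(s(-3, -3))² = 12² = 144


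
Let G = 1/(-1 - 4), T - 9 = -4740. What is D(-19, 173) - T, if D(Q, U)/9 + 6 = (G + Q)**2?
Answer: 199869/25 ≈ 7994.8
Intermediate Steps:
T = -4731 (T = 9 - 4740 = -4731)
G = -1/5 (G = 1/(-5) = -1/5 ≈ -0.20000)
D(Q, U) = -54 + 9*(-1/5 + Q)**2
D(-19, 173) - T = (-54 + 9*(-1 + 5*(-19))**2/25) - 1*(-4731) = (-54 + 9*(-1 - 95)**2/25) + 4731 = (-54 + (9/25)*(-96)**2) + 4731 = (-54 + (9/25)*9216) + 4731 = (-54 + 82944/25) + 4731 = 81594/25 + 4731 = 199869/25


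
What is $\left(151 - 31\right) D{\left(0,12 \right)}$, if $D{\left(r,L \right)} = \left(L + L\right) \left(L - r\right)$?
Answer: $34560$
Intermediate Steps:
$D{\left(r,L \right)} = 2 L \left(L - r\right)$
$\left(151 - 31\right) D{\left(0,12 \right)} = \left(151 - 31\right) 2 \cdot 12 \left(12 - 0\right) = \left(151 - 31\right) 2 \cdot 12 \left(12 + 0\right) = 120 \cdot 2 \cdot 12 \cdot 12 = 120 \cdot 288 = 34560$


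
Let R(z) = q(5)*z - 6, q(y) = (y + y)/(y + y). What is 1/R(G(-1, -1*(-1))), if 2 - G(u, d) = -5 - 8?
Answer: ⅑ ≈ 0.11111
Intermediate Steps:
q(y) = 1 (q(y) = (2*y)/((2*y)) = (2*y)*(1/(2*y)) = 1)
G(u, d) = 15 (G(u, d) = 2 - (-5 - 8) = 2 - 1*(-13) = 2 + 13 = 15)
R(z) = -6 + z (R(z) = 1*z - 6 = z - 6 = -6 + z)
1/R(G(-1, -1*(-1))) = 1/(-6 + 15) = 1/9 = ⅑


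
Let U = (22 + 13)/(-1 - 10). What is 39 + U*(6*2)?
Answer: 9/11 ≈ 0.81818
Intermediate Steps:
U = -35/11 (U = 35/(-11) = 35*(-1/11) = -35/11 ≈ -3.1818)
39 + U*(6*2) = 39 - 210*2/11 = 39 - 35/11*12 = 39 - 420/11 = 9/11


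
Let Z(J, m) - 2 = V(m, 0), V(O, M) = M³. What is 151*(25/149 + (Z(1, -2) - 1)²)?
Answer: 26274/149 ≈ 176.34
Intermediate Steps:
Z(J, m) = 2 (Z(J, m) = 2 + 0³ = 2 + 0 = 2)
151*(25/149 + (Z(1, -2) - 1)²) = 151*(25/149 + (2 - 1)²) = 151*(25*(1/149) + 1²) = 151*(25/149 + 1) = 151*(174/149) = 26274/149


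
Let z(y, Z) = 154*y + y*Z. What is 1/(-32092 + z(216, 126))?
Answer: 1/28388 ≈ 3.5226e-5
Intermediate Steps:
z(y, Z) = 154*y + Z*y
1/(-32092 + z(216, 126)) = 1/(-32092 + 216*(154 + 126)) = 1/(-32092 + 216*280) = 1/(-32092 + 60480) = 1/28388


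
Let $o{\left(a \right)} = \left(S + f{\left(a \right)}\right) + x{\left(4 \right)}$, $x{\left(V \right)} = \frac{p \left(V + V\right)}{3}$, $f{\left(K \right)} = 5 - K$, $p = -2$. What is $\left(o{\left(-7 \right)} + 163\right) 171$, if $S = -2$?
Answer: $28671$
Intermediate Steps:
$x{\left(V \right)} = - \frac{4 V}{3}$ ($x{\left(V \right)} = \frac{\left(-2\right) \left(V + V\right)}{3} = - 2 \cdot 2 V \frac{1}{3} = - 4 V \frac{1}{3} = - \frac{4 V}{3}$)
$o{\left(a \right)} = - \frac{7}{3} - a$ ($o{\left(a \right)} = \left(-2 - \left(-5 + a\right)\right) - \frac{16}{3} = \left(3 - a\right) - \frac{16}{3} = - \frac{7}{3} - a$)
$\left(o{\left(-7 \right)} + 163\right) 171 = \left(\left(- \frac{7}{3} - -7\right) + 163\right) 171 = \left(\left(- \frac{7}{3} + 7\right) + 163\right) 171 = \left(\frac{14}{3} + 163\right) 171 = \frac{503}{3} \cdot 171 = 28671$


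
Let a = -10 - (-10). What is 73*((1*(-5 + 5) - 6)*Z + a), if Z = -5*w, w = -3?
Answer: -6570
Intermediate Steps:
Z = 15 (Z = -5*(-3) = 15)
a = 0 (a = -10 - 1*(-10) = -10 + 10 = 0)
73*((1*(-5 + 5) - 6)*Z + a) = 73*((1*(-5 + 5) - 6)*15 + 0) = 73*((1*0 - 6)*15 + 0) = 73*((0 - 6)*15 + 0) = 73*(-6*15 + 0) = 73*(-90 + 0) = 73*(-90) = -6570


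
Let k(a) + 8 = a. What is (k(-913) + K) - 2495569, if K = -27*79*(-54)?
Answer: -2381308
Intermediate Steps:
k(a) = -8 + a
K = 115182 (K = -2133*(-54) = 115182)
(k(-913) + K) - 2495569 = ((-8 - 913) + 115182) - 2495569 = (-921 + 115182) - 2495569 = 114261 - 2495569 = -2381308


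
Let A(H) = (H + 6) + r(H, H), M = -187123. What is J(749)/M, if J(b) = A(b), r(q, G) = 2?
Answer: -757/187123 ≈ -0.0040455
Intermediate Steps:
A(H) = 8 + H (A(H) = (H + 6) + 2 = (6 + H) + 2 = 8 + H)
J(b) = 8 + b
J(749)/M = (8 + 749)/(-187123) = 757*(-1/187123) = -757/187123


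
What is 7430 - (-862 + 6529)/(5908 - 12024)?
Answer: 45447547/6116 ≈ 7430.9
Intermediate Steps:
7430 - (-862 + 6529)/(5908 - 12024) = 7430 - 5667/(-6116) = 7430 - 5667*(-1)/6116 = 7430 - 1*(-5667/6116) = 7430 + 5667/6116 = 45447547/6116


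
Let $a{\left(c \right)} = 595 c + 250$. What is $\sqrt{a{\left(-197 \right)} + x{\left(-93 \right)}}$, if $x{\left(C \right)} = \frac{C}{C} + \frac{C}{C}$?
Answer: $7 i \sqrt{2387} \approx 342.0 i$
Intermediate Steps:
$x{\left(C \right)} = 2$ ($x{\left(C \right)} = 1 + 1 = 2$)
$a{\left(c \right)} = 250 + 595 c$
$\sqrt{a{\left(-197 \right)} + x{\left(-93 \right)}} = \sqrt{\left(250 + 595 \left(-197\right)\right) + 2} = \sqrt{\left(250 - 117215\right) + 2} = \sqrt{-116965 + 2} = \sqrt{-116963} = 7 i \sqrt{2387}$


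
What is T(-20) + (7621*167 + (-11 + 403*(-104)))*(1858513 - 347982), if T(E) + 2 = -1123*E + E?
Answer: 1859137408742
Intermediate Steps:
T(E) = -2 - 1122*E (T(E) = -2 + (-1123*E + E) = -2 - 1122*E)
T(-20) + (7621*167 + (-11 + 403*(-104)))*(1858513 - 347982) = (-2 - 1122*(-20)) + (7621*167 + (-11 + 403*(-104)))*(1858513 - 347982) = (-2 + 22440) + (1272707 + (-11 - 41912))*1510531 = 22438 + (1272707 - 41923)*1510531 = 22438 + 1230784*1510531 = 22438 + 1859137386304 = 1859137408742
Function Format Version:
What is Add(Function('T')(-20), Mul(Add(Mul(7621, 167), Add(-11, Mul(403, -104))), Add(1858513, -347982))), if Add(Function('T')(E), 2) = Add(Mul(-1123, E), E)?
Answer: 1859137408742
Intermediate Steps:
Function('T')(E) = Add(-2, Mul(-1122, E)) (Function('T')(E) = Add(-2, Add(Mul(-1123, E), E)) = Add(-2, Mul(-1122, E)))
Add(Function('T')(-20), Mul(Add(Mul(7621, 167), Add(-11, Mul(403, -104))), Add(1858513, -347982))) = Add(Add(-2, Mul(-1122, -20)), Mul(Add(Mul(7621, 167), Add(-11, Mul(403, -104))), Add(1858513, -347982))) = Add(Add(-2, 22440), Mul(Add(1272707, Add(-11, -41912)), 1510531)) = Add(22438, Mul(Add(1272707, -41923), 1510531)) = Add(22438, Mul(1230784, 1510531)) = Add(22438, 1859137386304) = 1859137408742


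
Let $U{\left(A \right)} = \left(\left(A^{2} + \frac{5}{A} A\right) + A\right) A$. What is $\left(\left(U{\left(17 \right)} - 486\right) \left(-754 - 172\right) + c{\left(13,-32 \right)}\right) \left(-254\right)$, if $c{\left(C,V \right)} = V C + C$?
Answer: $1129316766$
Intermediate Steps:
$c{\left(C,V \right)} = C + C V$ ($c{\left(C,V \right)} = C V + C = C + C V$)
$U{\left(A \right)} = A \left(5 + A + A^{2}\right)$ ($U{\left(A \right)} = \left(\left(A^{2} + 5\right) + A\right) A = \left(\left(5 + A^{2}\right) + A\right) A = \left(5 + A + A^{2}\right) A = A \left(5 + A + A^{2}\right)$)
$\left(\left(U{\left(17 \right)} - 486\right) \left(-754 - 172\right) + c{\left(13,-32 \right)}\right) \left(-254\right) = \left(\left(17 \left(5 + 17 + 17^{2}\right) - 486\right) \left(-754 - 172\right) + 13 \left(1 - 32\right)\right) \left(-254\right) = \left(\left(17 \left(5 + 17 + 289\right) - 486\right) \left(-926\right) + 13 \left(-31\right)\right) \left(-254\right) = \left(\left(17 \cdot 311 - 486\right) \left(-926\right) - 403\right) \left(-254\right) = \left(\left(5287 - 486\right) \left(-926\right) - 403\right) \left(-254\right) = \left(4801 \left(-926\right) - 403\right) \left(-254\right) = \left(-4445726 - 403\right) \left(-254\right) = \left(-4446129\right) \left(-254\right) = 1129316766$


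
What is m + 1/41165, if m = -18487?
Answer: -761017354/41165 ≈ -18487.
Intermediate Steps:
m + 1/41165 = -18487 + 1/41165 = -761017354/41165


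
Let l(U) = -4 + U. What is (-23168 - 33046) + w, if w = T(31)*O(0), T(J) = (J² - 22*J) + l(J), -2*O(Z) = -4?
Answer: -55602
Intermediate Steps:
O(Z) = 2 (O(Z) = -½*(-4) = 2)
T(J) = -4 + J² - 21*J (T(J) = (J² - 22*J) + (-4 + J) = -4 + J² - 21*J)
w = 612 (w = (-4 + 31² - 21*31)*2 = (-4 + 961 - 651)*2 = 306*2 = 612)
(-23168 - 33046) + w = (-23168 - 33046) + 612 = -56214 + 612 = -55602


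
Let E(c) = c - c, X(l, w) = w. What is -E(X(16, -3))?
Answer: 0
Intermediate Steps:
E(c) = 0
-E(X(16, -3)) = -1*0 = 0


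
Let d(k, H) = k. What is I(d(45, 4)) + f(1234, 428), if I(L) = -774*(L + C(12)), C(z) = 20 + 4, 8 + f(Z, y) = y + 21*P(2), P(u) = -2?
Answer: -53028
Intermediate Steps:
f(Z, y) = -50 + y (f(Z, y) = -8 + (y + 21*(-2)) = -8 + (y - 42) = -8 + (-42 + y) = -50 + y)
C(z) = 24
I(L) = -18576 - 774*L (I(L) = -774*(L + 24) = -774*(24 + L) = -18576 - 774*L)
I(d(45, 4)) + f(1234, 428) = (-18576 - 774*45) + (-50 + 428) = (-18576 - 34830) + 378 = -53406 + 378 = -53028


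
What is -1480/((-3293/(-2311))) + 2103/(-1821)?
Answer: -56173469/54023 ≈ -1039.8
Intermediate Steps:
-1480/((-3293/(-2311))) + 2103/(-1821) = -1480/((-3293*(-1/2311))) + 2103*(-1/1821) = -1480/3293/2311 - 701/607 = -1480*2311/3293 - 701/607 = -92440/89 - 701/607 = -56173469/54023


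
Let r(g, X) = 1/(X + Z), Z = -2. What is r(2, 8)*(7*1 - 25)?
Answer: -3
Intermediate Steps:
r(g, X) = 1/(-2 + X) (r(g, X) = 1/(X - 2) = 1/(-2 + X))
r(2, 8)*(7*1 - 25) = (7*1 - 25)/(-2 + 8) = (7 - 25)/6 = (⅙)*(-18) = -3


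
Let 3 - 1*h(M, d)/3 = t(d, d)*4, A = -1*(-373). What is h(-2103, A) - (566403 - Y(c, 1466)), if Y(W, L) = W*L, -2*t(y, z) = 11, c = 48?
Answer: -495960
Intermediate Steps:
A = 373
t(y, z) = -11/2 (t(y, z) = -1/2*11 = -11/2)
h(M, d) = 75 (h(M, d) = 9 - (-33)*4/2 = 9 - 3*(-22) = 9 + 66 = 75)
Y(W, L) = L*W
h(-2103, A) - (566403 - Y(c, 1466)) = 75 - (566403 - 1466*48) = 75 - (566403 - 1*70368) = 75 - (566403 - 70368) = 75 - 1*496035 = 75 - 496035 = -495960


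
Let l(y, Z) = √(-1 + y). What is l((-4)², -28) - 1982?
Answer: -1982 + √15 ≈ -1978.1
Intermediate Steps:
l((-4)², -28) - 1982 = √(-1 + (-4)²) - 1982 = √(-1 + 16) - 1982 = √15 - 1982 = -1982 + √15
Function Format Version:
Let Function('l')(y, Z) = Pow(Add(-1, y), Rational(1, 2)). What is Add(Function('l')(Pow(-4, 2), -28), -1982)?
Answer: Add(-1982, Pow(15, Rational(1, 2))) ≈ -1978.1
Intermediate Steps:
Add(Function('l')(Pow(-4, 2), -28), -1982) = Add(Pow(Add(-1, Pow(-4, 2)), Rational(1, 2)), -1982) = Add(Pow(Add(-1, 16), Rational(1, 2)), -1982) = Add(Pow(15, Rational(1, 2)), -1982) = Add(-1982, Pow(15, Rational(1, 2)))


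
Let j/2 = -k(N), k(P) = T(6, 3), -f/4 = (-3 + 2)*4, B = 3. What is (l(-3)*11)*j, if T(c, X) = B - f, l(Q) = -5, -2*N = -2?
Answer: -1430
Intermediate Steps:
N = 1 (N = -½*(-2) = 1)
f = 16 (f = -4*(-3 + 2)*4 = -(-4)*4 = -4*(-4) = 16)
T(c, X) = -13 (T(c, X) = 3 - 1*16 = 3 - 16 = -13)
k(P) = -13
j = 26 (j = 2*(-1*(-13)) = 2*13 = 26)
(l(-3)*11)*j = -5*11*26 = -55*26 = -1430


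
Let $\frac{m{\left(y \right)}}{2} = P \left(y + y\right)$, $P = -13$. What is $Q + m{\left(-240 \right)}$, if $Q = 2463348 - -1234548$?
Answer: $3710376$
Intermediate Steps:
$Q = 3697896$ ($Q = 2463348 + 1234548 = 3697896$)
$m{\left(y \right)} = - 52 y$ ($m{\left(y \right)} = 2 \left(- 13 \left(y + y\right)\right) = 2 \left(- 13 \cdot 2 y\right) = 2 \left(- 26 y\right) = - 52 y$)
$Q + m{\left(-240 \right)} = 3697896 - -12480 = 3697896 + 12480 = 3710376$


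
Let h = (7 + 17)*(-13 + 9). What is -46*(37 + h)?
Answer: 2714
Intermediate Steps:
h = -96 (h = 24*(-4) = -96)
-46*(37 + h) = -46*(37 - 96) = -46*(-59) = 2714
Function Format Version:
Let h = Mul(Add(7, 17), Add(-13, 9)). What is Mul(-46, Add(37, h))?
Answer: 2714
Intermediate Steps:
h = -96 (h = Mul(24, -4) = -96)
Mul(-46, Add(37, h)) = Mul(-46, Add(37, -96)) = Mul(-46, -59) = 2714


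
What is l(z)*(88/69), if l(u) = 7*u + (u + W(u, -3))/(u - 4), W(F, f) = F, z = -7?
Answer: -1400/23 ≈ -60.870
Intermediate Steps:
l(u) = 7*u + 2*u/(-4 + u) (l(u) = 7*u + (u + u)/(u - 4) = 7*u + (2*u)/(-4 + u) = 7*u + 2*u/(-4 + u))
l(z)*(88/69) = (-7*(-26 + 7*(-7))/(-4 - 7))*(88/69) = (-7*(-26 - 49)/(-11))*(88*(1/69)) = -7*(-1/11)*(-75)*(88/69) = -525/11*88/69 = -1400/23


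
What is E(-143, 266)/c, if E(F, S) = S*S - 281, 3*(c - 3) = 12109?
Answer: 211425/12118 ≈ 17.447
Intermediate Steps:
c = 12118/3 (c = 3 + (1/3)*12109 = 3 + 12109/3 = 12118/3 ≈ 4039.3)
E(F, S) = -281 + S**2 (E(F, S) = S**2 - 281 = -281 + S**2)
E(-143, 266)/c = (-281 + 266**2)/(12118/3) = (-281 + 70756)*(3/12118) = 70475*(3/12118) = 211425/12118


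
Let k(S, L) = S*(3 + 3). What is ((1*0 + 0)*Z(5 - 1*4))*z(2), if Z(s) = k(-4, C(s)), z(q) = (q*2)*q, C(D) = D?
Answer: 0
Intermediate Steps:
k(S, L) = 6*S (k(S, L) = S*6 = 6*S)
z(q) = 2*q² (z(q) = (2*q)*q = 2*q²)
Z(s) = -24 (Z(s) = 6*(-4) = -24)
((1*0 + 0)*Z(5 - 1*4))*z(2) = ((1*0 + 0)*(-24))*(2*2²) = ((0 + 0)*(-24))*(2*4) = (0*(-24))*8 = 0*8 = 0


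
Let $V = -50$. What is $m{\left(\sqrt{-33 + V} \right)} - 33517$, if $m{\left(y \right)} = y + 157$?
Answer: $-33360 + i \sqrt{83} \approx -33360.0 + 9.1104 i$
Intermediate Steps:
$m{\left(y \right)} = 157 + y$
$m{\left(\sqrt{-33 + V} \right)} - 33517 = \left(157 + \sqrt{-33 - 50}\right) - 33517 = \left(157 + \sqrt{-83}\right) - 33517 = \left(157 + i \sqrt{83}\right) - 33517 = -33360 + i \sqrt{83}$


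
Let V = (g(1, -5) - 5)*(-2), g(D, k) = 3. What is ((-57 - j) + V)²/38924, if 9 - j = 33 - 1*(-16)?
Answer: 169/38924 ≈ 0.0043418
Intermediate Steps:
j = -40 (j = 9 - (33 - 1*(-16)) = 9 - (33 + 16) = 9 - 1*49 = 9 - 49 = -40)
V = 4 (V = (3 - 5)*(-2) = -2*(-2) = 4)
((-57 - j) + V)²/38924 = ((-57 - 1*(-40)) + 4)²/38924 = ((-57 + 40) + 4)²*(1/38924) = (-17 + 4)²*(1/38924) = (-13)²*(1/38924) = 169*(1/38924) = 169/38924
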